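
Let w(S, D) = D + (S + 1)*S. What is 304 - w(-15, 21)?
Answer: 73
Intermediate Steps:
w(S, D) = D + S*(1 + S) (w(S, D) = D + (1 + S)*S = D + S*(1 + S))
304 - w(-15, 21) = 304 - (21 - 15 + (-15)**2) = 304 - (21 - 15 + 225) = 304 - 1*231 = 304 - 231 = 73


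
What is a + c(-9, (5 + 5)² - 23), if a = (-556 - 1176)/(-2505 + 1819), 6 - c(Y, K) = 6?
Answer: 866/343 ≈ 2.5248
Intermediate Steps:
c(Y, K) = 0 (c(Y, K) = 6 - 1*6 = 6 - 6 = 0)
a = 866/343 (a = -1732/(-686) = -1732*(-1/686) = 866/343 ≈ 2.5248)
a + c(-9, (5 + 5)² - 23) = 866/343 + 0 = 866/343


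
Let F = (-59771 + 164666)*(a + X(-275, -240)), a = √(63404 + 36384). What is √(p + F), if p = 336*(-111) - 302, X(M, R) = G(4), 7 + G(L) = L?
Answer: √(-352283 + 209790*√24947) ≈ 5725.7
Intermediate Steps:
G(L) = -7 + L
X(M, R) = -3 (X(M, R) = -7 + 4 = -3)
a = 2*√24947 (a = √99788 = 2*√24947 ≈ 315.89)
p = -37598 (p = -37296 - 302 = -37598)
F = -314685 + 209790*√24947 (F = (-59771 + 164666)*(2*√24947 - 3) = 104895*(-3 + 2*√24947) = -314685 + 209790*√24947 ≈ 3.2821e+7)
√(p + F) = √(-37598 + (-314685 + 209790*√24947)) = √(-352283 + 209790*√24947)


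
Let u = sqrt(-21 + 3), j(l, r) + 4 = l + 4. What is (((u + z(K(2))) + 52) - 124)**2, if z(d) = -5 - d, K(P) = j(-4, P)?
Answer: 5311 - 438*I*sqrt(2) ≈ 5311.0 - 619.43*I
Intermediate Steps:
j(l, r) = l (j(l, r) = -4 + (l + 4) = -4 + (4 + l) = l)
K(P) = -4
u = 3*I*sqrt(2) (u = sqrt(-18) = 3*I*sqrt(2) ≈ 4.2426*I)
(((u + z(K(2))) + 52) - 124)**2 = (((3*I*sqrt(2) + (-5 - 1*(-4))) + 52) - 124)**2 = (((3*I*sqrt(2) + (-5 + 4)) + 52) - 124)**2 = (((3*I*sqrt(2) - 1) + 52) - 124)**2 = (((-1 + 3*I*sqrt(2)) + 52) - 124)**2 = ((51 + 3*I*sqrt(2)) - 124)**2 = (-73 + 3*I*sqrt(2))**2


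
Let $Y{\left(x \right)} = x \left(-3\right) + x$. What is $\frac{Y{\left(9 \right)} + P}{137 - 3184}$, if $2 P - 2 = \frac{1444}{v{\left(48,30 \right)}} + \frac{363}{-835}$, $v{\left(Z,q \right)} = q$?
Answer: $- \frac{6863}{3053094} \approx -0.0022479$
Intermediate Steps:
$Y{\left(x \right)} = - 2 x$ ($Y{\left(x \right)} = - 3 x + x = - 2 x$)
$P = \frac{24899}{1002}$ ($P = 1 + \frac{\frac{1444}{30} + \frac{363}{-835}}{2} = 1 + \frac{1444 \cdot \frac{1}{30} + 363 \left(- \frac{1}{835}\right)}{2} = 1 + \frac{\frac{722}{15} - \frac{363}{835}}{2} = 1 + \frac{1}{2} \cdot \frac{23897}{501} = 1 + \frac{23897}{1002} = \frac{24899}{1002} \approx 24.849$)
$\frac{Y{\left(9 \right)} + P}{137 - 3184} = \frac{\left(-2\right) 9 + \frac{24899}{1002}}{137 - 3184} = \frac{-18 + \frac{24899}{1002}}{-3047} = \frac{6863}{1002} \left(- \frac{1}{3047}\right) = - \frac{6863}{3053094}$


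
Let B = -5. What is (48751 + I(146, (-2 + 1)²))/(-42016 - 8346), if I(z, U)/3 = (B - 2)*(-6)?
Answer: -48877/50362 ≈ -0.97051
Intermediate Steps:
I(z, U) = 126 (I(z, U) = 3*((-5 - 2)*(-6)) = 3*(-7*(-6)) = 3*42 = 126)
(48751 + I(146, (-2 + 1)²))/(-42016 - 8346) = (48751 + 126)/(-42016 - 8346) = 48877/(-50362) = 48877*(-1/50362) = -48877/50362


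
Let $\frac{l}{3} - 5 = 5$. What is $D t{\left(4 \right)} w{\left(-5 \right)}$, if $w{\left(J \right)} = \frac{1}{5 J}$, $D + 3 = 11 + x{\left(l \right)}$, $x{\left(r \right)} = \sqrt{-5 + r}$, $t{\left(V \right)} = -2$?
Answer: $\frac{26}{25} \approx 1.04$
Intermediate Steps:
$l = 30$ ($l = 15 + 3 \cdot 5 = 15 + 15 = 30$)
$D = 13$ ($D = -3 + \left(11 + \sqrt{-5 + 30}\right) = -3 + \left(11 + \sqrt{25}\right) = -3 + \left(11 + 5\right) = -3 + 16 = 13$)
$w{\left(J \right)} = \frac{1}{5 J}$
$D t{\left(4 \right)} w{\left(-5 \right)} = 13 \left(-2\right) \frac{1}{5 \left(-5\right)} = - 26 \cdot \frac{1}{5} \left(- \frac{1}{5}\right) = \left(-26\right) \left(- \frac{1}{25}\right) = \frac{26}{25}$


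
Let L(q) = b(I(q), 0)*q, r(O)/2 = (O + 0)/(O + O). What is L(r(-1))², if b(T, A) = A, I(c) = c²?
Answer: 0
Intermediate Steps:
r(O) = 1 (r(O) = 2*((O + 0)/(O + O)) = 2*(O/((2*O))) = 2*(O*(1/(2*O))) = 2*(½) = 1)
L(q) = 0 (L(q) = 0*q = 0)
L(r(-1))² = 0² = 0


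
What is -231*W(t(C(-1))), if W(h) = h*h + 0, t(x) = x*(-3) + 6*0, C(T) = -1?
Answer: -2079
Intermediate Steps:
t(x) = -3*x (t(x) = -3*x + 0 = -3*x)
W(h) = h**2 (W(h) = h**2 + 0 = h**2)
-231*W(t(C(-1))) = -231*(-3*(-1))**2 = -231*3**2 = -231*9 = -2079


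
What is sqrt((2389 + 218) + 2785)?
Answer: 4*sqrt(337) ≈ 73.430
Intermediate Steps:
sqrt((2389 + 218) + 2785) = sqrt(2607 + 2785) = sqrt(5392) = 4*sqrt(337)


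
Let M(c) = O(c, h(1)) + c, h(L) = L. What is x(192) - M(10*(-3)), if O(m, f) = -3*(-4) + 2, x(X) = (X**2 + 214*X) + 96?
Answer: 78064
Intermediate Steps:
x(X) = 96 + X**2 + 214*X
O(m, f) = 14 (O(m, f) = 12 + 2 = 14)
M(c) = 14 + c
x(192) - M(10*(-3)) = (96 + 192**2 + 214*192) - (14 + 10*(-3)) = (96 + 36864 + 41088) - (14 - 30) = 78048 - 1*(-16) = 78048 + 16 = 78064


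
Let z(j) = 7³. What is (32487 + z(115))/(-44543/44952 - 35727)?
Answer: -1475774160/1606044647 ≈ -0.91889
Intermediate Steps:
z(j) = 343
(32487 + z(115))/(-44543/44952 - 35727) = (32487 + 343)/(-44543/44952 - 35727) = 32830/(-44543*1/44952 - 35727) = 32830/(-44543/44952 - 35727) = 32830/(-1606044647/44952) = 32830*(-44952/1606044647) = -1475774160/1606044647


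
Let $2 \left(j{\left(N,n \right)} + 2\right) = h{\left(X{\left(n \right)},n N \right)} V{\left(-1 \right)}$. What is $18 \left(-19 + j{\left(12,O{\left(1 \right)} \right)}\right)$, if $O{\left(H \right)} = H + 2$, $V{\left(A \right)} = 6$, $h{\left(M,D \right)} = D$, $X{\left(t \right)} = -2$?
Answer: $1566$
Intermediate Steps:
$O{\left(H \right)} = 2 + H$
$j{\left(N,n \right)} = -2 + 3 N n$ ($j{\left(N,n \right)} = -2 + \frac{n N 6}{2} = -2 + \frac{N n 6}{2} = -2 + \frac{6 N n}{2} = -2 + 3 N n$)
$18 \left(-19 + j{\left(12,O{\left(1 \right)} \right)}\right) = 18 \left(-19 - \left(2 - 36 \left(2 + 1\right)\right)\right) = 18 \left(-19 - \left(2 - 108\right)\right) = 18 \left(-19 + \left(-2 + 108\right)\right) = 18 \left(-19 + 106\right) = 18 \cdot 87 = 1566$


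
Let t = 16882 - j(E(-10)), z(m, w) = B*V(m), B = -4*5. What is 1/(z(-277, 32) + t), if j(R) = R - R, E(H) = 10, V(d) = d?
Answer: 1/22422 ≈ 4.4599e-5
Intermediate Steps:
B = -20
j(R) = 0
z(m, w) = -20*m
t = 16882 (t = 16882 - 1*0 = 16882 + 0 = 16882)
1/(z(-277, 32) + t) = 1/(-20*(-277) + 16882) = 1/(5540 + 16882) = 1/22422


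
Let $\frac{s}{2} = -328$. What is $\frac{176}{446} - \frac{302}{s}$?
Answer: $\frac{62537}{73144} \approx 0.85498$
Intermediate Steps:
$s = -656$ ($s = 2 \left(-328\right) = -656$)
$\frac{176}{446} - \frac{302}{s} = \frac{176}{446} - \frac{302}{-656} = 176 \cdot \frac{1}{446} - - \frac{151}{328} = \frac{88}{223} + \frac{151}{328} = \frac{62537}{73144}$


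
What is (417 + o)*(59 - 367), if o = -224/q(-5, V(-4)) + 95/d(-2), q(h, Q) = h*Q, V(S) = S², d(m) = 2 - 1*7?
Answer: -617232/5 ≈ -1.2345e+5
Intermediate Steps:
d(m) = -5 (d(m) = 2 - 7 = -5)
q(h, Q) = Q*h
o = -81/5 (o = -224/((-4)²*(-5)) + 95/(-5) = -224/(16*(-5)) + 95*(-⅕) = -224/(-80) - 19 = -224*(-1/80) - 19 = 14/5 - 19 = -81/5 ≈ -16.200)
(417 + o)*(59 - 367) = (417 - 81/5)*(59 - 367) = (2004/5)*(-308) = -617232/5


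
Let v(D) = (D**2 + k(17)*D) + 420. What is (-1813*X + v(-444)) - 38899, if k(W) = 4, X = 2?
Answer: 153255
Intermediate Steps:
v(D) = 420 + D**2 + 4*D (v(D) = (D**2 + 4*D) + 420 = 420 + D**2 + 4*D)
(-1813*X + v(-444)) - 38899 = (-1813*2 + (420 + (-444)**2 + 4*(-444))) - 38899 = (-3626 + (420 + 197136 - 1776)) - 38899 = (-3626 + 195780) - 38899 = 192154 - 38899 = 153255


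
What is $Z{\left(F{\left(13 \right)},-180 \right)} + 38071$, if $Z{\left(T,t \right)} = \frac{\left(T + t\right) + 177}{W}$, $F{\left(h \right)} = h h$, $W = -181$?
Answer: $\frac{6890685}{181} \approx 38070.0$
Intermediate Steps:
$F{\left(h \right)} = h^{2}$
$Z{\left(T,t \right)} = - \frac{177}{181} - \frac{T}{181} - \frac{t}{181}$ ($Z{\left(T,t \right)} = \frac{\left(T + t\right) + 177}{-181} = \left(177 + T + t\right) \left(- \frac{1}{181}\right) = - \frac{177}{181} - \frac{T}{181} - \frac{t}{181}$)
$Z{\left(F{\left(13 \right)},-180 \right)} + 38071 = \left(- \frac{177}{181} - \frac{13^{2}}{181} - - \frac{180}{181}\right) + 38071 = \left(- \frac{177}{181} - \frac{169}{181} + \frac{180}{181}\right) + 38071 = - \frac{166}{181} + 38071 = \frac{6890685}{181}$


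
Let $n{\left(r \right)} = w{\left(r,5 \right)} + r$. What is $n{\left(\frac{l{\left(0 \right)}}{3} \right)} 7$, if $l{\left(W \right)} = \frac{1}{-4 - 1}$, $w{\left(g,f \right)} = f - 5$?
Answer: $- \frac{7}{15} \approx -0.46667$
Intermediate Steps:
$w{\left(g,f \right)} = -5 + f$ ($w{\left(g,f \right)} = f - 5 = -5 + f$)
$l{\left(W \right)} = - \frac{1}{5}$ ($l{\left(W \right)} = \frac{1}{-5} = - \frac{1}{5}$)
$n{\left(r \right)} = r$ ($n{\left(r \right)} = \left(-5 + 5\right) + r = 0 + r = r$)
$n{\left(\frac{l{\left(0 \right)}}{3} \right)} 7 = - \frac{1}{5 \cdot 3} \cdot 7 = \left(- \frac{1}{5}\right) \frac{1}{3} \cdot 7 = \left(- \frac{1}{15}\right) 7 = - \frac{7}{15}$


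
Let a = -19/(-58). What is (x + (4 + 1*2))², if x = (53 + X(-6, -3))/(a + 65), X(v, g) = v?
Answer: 648211600/14356521 ≈ 45.151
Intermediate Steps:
a = 19/58 (a = -19*(-1/58) = 19/58 ≈ 0.32759)
x = 2726/3789 (x = (53 - 6)/(19/58 + 65) = 47/(3789/58) = 47*(58/3789) = 2726/3789 ≈ 0.71945)
(x + (4 + 1*2))² = (2726/3789 + (4 + 1*2))² = (2726/3789 + (4 + 2))² = (2726/3789 + 6)² = (25460/3789)² = 648211600/14356521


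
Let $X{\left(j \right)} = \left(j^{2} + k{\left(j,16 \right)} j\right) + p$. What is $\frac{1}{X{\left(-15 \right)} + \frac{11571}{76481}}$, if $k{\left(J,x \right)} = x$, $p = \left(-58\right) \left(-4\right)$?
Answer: $\frac{76481}{16607948} \approx 0.0046051$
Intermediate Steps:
$p = 232$
$X{\left(j \right)} = 232 + j^{2} + 16 j$ ($X{\left(j \right)} = \left(j^{2} + 16 j\right) + 232 = 232 + j^{2} + 16 j$)
$\frac{1}{X{\left(-15 \right)} + \frac{11571}{76481}} = \frac{1}{\left(232 + \left(-15\right)^{2} + 16 \left(-15\right)\right) + \frac{11571}{76481}} = \frac{1}{\left(232 + 225 - 240\right) + 11571 \cdot \frac{1}{76481}} = \frac{1}{217 + \frac{11571}{76481}} = \frac{1}{\frac{16607948}{76481}} = \frac{76481}{16607948}$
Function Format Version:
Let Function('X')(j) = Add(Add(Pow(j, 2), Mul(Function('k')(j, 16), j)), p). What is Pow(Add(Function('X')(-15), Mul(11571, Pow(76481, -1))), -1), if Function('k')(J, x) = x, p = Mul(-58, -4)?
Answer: Rational(76481, 16607948) ≈ 0.0046051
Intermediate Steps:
p = 232
Function('X')(j) = Add(232, Pow(j, 2), Mul(16, j)) (Function('X')(j) = Add(Add(Pow(j, 2), Mul(16, j)), 232) = Add(232, Pow(j, 2), Mul(16, j)))
Pow(Add(Function('X')(-15), Mul(11571, Pow(76481, -1))), -1) = Pow(Add(Add(232, Pow(-15, 2), Mul(16, -15)), Mul(11571, Pow(76481, -1))), -1) = Pow(Add(Add(232, 225, -240), Mul(11571, Rational(1, 76481))), -1) = Pow(Add(217, Rational(11571, 76481)), -1) = Pow(Rational(16607948, 76481), -1) = Rational(76481, 16607948)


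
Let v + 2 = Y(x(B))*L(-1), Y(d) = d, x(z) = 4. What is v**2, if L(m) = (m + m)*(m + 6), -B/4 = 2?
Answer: 1764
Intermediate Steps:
B = -8 (B = -4*2 = -8)
L(m) = 2*m*(6 + m) (L(m) = (2*m)*(6 + m) = 2*m*(6 + m))
v = -42 (v = -2 + 4*(2*(-1)*(6 - 1)) = -2 + 4*(2*(-1)*5) = -2 + 4*(-10) = -2 - 40 = -42)
v**2 = (-42)**2 = 1764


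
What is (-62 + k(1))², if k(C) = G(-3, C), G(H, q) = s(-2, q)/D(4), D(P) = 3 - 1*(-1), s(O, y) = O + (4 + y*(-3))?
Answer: 62001/16 ≈ 3875.1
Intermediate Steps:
s(O, y) = 4 + O - 3*y (s(O, y) = O + (4 - 3*y) = 4 + O - 3*y)
D(P) = 4 (D(P) = 3 + 1 = 4)
G(H, q) = ½ - 3*q/4 (G(H, q) = (4 - 2 - 3*q)/4 = (2 - 3*q)*(¼) = ½ - 3*q/4)
k(C) = ½ - 3*C/4
(-62 + k(1))² = (-62 + (½ - ¾*1))² = (-62 + (½ - ¾))² = (-62 - ¼)² = (-249/4)² = 62001/16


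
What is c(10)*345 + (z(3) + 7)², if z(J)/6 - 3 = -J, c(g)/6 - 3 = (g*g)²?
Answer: 20706259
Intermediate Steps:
c(g) = 18 + 6*g⁴ (c(g) = 18 + 6*(g*g)² = 18 + 6*(g²)² = 18 + 6*g⁴)
z(J) = 18 - 6*J (z(J) = 18 + 6*(-J) = 18 - 6*J)
c(10)*345 + (z(3) + 7)² = (18 + 6*10⁴)*345 + ((18 - 6*3) + 7)² = (18 + 6*10000)*345 + ((18 - 18) + 7)² = (18 + 60000)*345 + (0 + 7)² = 60018*345 + 7² = 20706210 + 49 = 20706259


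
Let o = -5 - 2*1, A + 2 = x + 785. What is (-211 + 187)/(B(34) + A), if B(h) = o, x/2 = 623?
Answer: -4/337 ≈ -0.011869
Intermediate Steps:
x = 1246 (x = 2*623 = 1246)
A = 2029 (A = -2 + (1246 + 785) = -2 + 2031 = 2029)
o = -7 (o = -5 - 2 = -7)
B(h) = -7
(-211 + 187)/(B(34) + A) = (-211 + 187)/(-7 + 2029) = -24/2022 = -24*1/2022 = -4/337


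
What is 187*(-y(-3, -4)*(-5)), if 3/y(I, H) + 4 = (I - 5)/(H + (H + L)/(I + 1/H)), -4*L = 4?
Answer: -3740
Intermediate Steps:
L = -1 (L = -1/4*4 = -1)
y(I, H) = 3/(-4 + (-5 + I)/(H + (-1 + H)/(I + 1/H))) (y(I, H) = 3/(-4 + (I - 5)/(H + (H - 1)/(I + 1/H))) = 3/(-4 + (-5 + I)/(H + (-1 + H)/(I + 1/H))))
187*(-y(-3, -4)*(-5)) = 187*(-(-3)*(-4)**2*(1 - 3)/(5 - 1*(-3) + 4*(-4)**2 - 1*(-4)*(-3)**2 + 4*(-3)*(-4)**2 + 5*(-4)*(-3))*(-5)) = 187*(-(-3)*16*(-2)/(5 + 3 + 4*16 - 1*(-4)*9 + 4*(-3)*16 + 60)*(-5)) = 187*(-(-3)*16*(-2)/(5 + 3 + 64 + 36 - 192 + 60)*(-5)) = 187*(-(-3)*16*(-2)/(-24)*(-5)) = 187*(-(-3)*16*(-1)*(-2)/24*(-5)) = 187*(-1*(-4)*(-5)) = 187*(4*(-5)) = 187*(-20) = -3740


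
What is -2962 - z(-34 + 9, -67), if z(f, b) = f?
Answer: -2937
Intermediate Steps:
-2962 - z(-34 + 9, -67) = -2962 - (-34 + 9) = -2962 - 1*(-25) = -2962 + 25 = -2937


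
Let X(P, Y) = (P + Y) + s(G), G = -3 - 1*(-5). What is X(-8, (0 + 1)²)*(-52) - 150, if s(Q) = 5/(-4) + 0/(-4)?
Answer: 279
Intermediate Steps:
G = 2 (G = -3 + 5 = 2)
s(Q) = -5/4 (s(Q) = 5*(-¼) + 0*(-¼) = -5/4 + 0 = -5/4)
X(P, Y) = -5/4 + P + Y (X(P, Y) = (P + Y) - 5/4 = -5/4 + P + Y)
X(-8, (0 + 1)²)*(-52) - 150 = (-5/4 - 8 + (0 + 1)²)*(-52) - 150 = (-5/4 - 8 + 1²)*(-52) - 150 = (-5/4 - 8 + 1)*(-52) - 150 = -33/4*(-52) - 150 = 429 - 150 = 279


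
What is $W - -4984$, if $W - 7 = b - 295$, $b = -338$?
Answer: $4358$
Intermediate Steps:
$W = -626$ ($W = 7 - 633 = -626$)
$W - -4984 = -626 - -4984 = -626 + 4984 = 4358$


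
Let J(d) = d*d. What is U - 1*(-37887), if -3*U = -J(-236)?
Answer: 169357/3 ≈ 56452.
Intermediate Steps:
J(d) = d²
U = 55696/3 (U = -(-1)*(-236)²/3 = -(-1)*55696/3 = -⅓*(-55696) = 55696/3 ≈ 18565.)
U - 1*(-37887) = 55696/3 - 1*(-37887) = 55696/3 + 37887 = 169357/3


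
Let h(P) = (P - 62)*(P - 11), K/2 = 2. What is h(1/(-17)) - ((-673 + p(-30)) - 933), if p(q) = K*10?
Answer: 650914/289 ≈ 2252.3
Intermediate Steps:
K = 4 (K = 2*2 = 4)
p(q) = 40 (p(q) = 4*10 = 40)
h(P) = (-62 + P)*(-11 + P)
h(1/(-17)) - ((-673 + p(-30)) - 933) = (682 + (1/(-17))² - 73/(-17)) - ((-673 + 40) - 933) = (682 + (-1/17)² - 73*(-1/17)) - (-633 - 933) = (682 + 1/289 + 73/17) - 1*(-1566) = 198340/289 + 1566 = 650914/289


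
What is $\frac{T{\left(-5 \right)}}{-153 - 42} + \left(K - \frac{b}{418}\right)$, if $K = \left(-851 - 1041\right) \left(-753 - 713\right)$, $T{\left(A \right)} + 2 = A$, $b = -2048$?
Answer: $\frac{113041203503}{40755} \approx 2.7737 \cdot 10^{6}$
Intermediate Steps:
$T{\left(A \right)} = -2 + A$
$K = 2773672$ ($K = \left(-1892\right) \left(-1466\right) = 2773672$)
$\frac{T{\left(-5 \right)}}{-153 - 42} + \left(K - \frac{b}{418}\right) = \frac{-2 - 5}{-153 - 42} + \left(2773672 - - \frac{2048}{418}\right) = - \frac{7}{-195} + \left(2773672 - \left(-2048\right) \frac{1}{418}\right) = \left(-7\right) \left(- \frac{1}{195}\right) + \left(2773672 - - \frac{1024}{209}\right) = \frac{7}{195} + \left(2773672 + \frac{1024}{209}\right) = \frac{7}{195} + \frac{579698472}{209} = \frac{113041203503}{40755}$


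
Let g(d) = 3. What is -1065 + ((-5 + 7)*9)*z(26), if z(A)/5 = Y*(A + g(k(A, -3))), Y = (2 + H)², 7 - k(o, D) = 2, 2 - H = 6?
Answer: 9375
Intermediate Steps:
H = -4 (H = 2 - 1*6 = 2 - 6 = -4)
k(o, D) = 5 (k(o, D) = 7 - 1*2 = 7 - 2 = 5)
Y = 4 (Y = (2 - 4)² = (-2)² = 4)
z(A) = 60 + 20*A (z(A) = 5*(4*(A + 3)) = 5*(4*(3 + A)) = 5*(12 + 4*A) = 60 + 20*A)
-1065 + ((-5 + 7)*9)*z(26) = -1065 + ((-5 + 7)*9)*(60 + 20*26) = -1065 + (2*9)*(60 + 520) = -1065 + 18*580 = -1065 + 10440 = 9375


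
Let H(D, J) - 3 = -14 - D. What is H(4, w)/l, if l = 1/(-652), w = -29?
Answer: 9780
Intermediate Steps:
H(D, J) = -11 - D (H(D, J) = 3 + (-14 - D) = -11 - D)
l = -1/652 ≈ -0.0015337
H(4, w)/l = (-11 - 1*4)/(-1/652) = (-11 - 4)*(-652) = -15*(-652) = 9780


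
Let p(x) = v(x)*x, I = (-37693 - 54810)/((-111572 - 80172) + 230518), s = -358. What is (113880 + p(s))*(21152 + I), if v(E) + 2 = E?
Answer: 99538293500100/19387 ≈ 5.1343e+9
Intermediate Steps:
v(E) = -2 + E
I = -92503/38774 (I = -92503/(-191744 + 230518) = -92503/38774 ≈ -2.3857)
p(x) = x*(-2 + x) (p(x) = (-2 + x)*x = x*(-2 + x))
(113880 + p(s))*(21152 + I) = (113880 - 358*(-2 - 358))*(21152 - 92503/38774) = (113880 - 358*(-360))*(820055145/38774) = (113880 + 128880)*(820055145/38774) = 242760*(820055145/38774) = 99538293500100/19387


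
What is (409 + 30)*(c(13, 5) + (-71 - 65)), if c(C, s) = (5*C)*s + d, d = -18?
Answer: 75069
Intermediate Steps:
c(C, s) = -18 + 5*C*s (c(C, s) = (5*C)*s - 18 = 5*C*s - 18 = -18 + 5*C*s)
(409 + 30)*(c(13, 5) + (-71 - 65)) = (409 + 30)*((-18 + 5*13*5) + (-71 - 65)) = 439*((-18 + 325) - 136) = 439*(307 - 136) = 439*171 = 75069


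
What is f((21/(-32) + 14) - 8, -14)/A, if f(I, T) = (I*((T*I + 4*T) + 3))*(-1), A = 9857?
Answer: 349695/5046784 ≈ 0.069291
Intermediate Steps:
f(I, T) = -I*(3 + 4*T + I*T) (f(I, T) = (I*((I*T + 4*T) + 3))*(-1) = (I*((4*T + I*T) + 3))*(-1) = (I*(3 + 4*T + I*T))*(-1) = -I*(3 + 4*T + I*T))
f((21/(-32) + 14) - 8, -14)/A = -((21/(-32) + 14) - 8)*(3 + 4*(-14) + ((21/(-32) + 14) - 8)*(-14))/9857 = -((21*(-1/32) + 14) - 8)*(3 - 56 + ((21*(-1/32) + 14) - 8)*(-14))*(1/9857) = -((-21/32 + 14) - 8)*(3 - 56 + ((-21/32 + 14) - 8)*(-14))*(1/9857) = -(427/32 - 8)*(3 - 56 + (427/32 - 8)*(-14))*(1/9857) = -1*171/32*(3 - 56 + (171/32)*(-14))*(1/9857) = -1*171/32*(3 - 56 - 1197/16)*(1/9857) = -1*171/32*(-2045/16)*(1/9857) = (349695/512)*(1/9857) = 349695/5046784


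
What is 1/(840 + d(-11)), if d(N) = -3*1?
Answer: 1/837 ≈ 0.0011947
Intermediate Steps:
d(N) = -3
1/(840 + d(-11)) = 1/(840 - 3) = 1/837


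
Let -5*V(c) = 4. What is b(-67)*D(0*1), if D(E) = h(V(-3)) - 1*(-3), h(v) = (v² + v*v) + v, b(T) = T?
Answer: -5829/25 ≈ -233.16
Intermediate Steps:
V(c) = -⅘ (V(c) = -⅕*4 = -⅘)
h(v) = v + 2*v² (h(v) = (v² + v²) + v = 2*v² + v = v + 2*v²)
D(E) = 87/25 (D(E) = -4*(1 + 2*(-⅘))/5 - 1*(-3) = -4*(1 - 8/5)/5 + 3 = -⅘*(-⅗) + 3 = 12/25 + 3 = 87/25)
b(-67)*D(0*1) = -67*87/25 = -5829/25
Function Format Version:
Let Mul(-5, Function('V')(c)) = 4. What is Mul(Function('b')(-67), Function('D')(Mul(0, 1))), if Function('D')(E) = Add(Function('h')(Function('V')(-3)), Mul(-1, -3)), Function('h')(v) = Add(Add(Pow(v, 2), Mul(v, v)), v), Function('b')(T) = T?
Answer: Rational(-5829, 25) ≈ -233.16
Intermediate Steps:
Function('V')(c) = Rational(-4, 5) (Function('V')(c) = Mul(Rational(-1, 5), 4) = Rational(-4, 5))
Function('h')(v) = Add(v, Mul(2, Pow(v, 2))) (Function('h')(v) = Add(Add(Pow(v, 2), Pow(v, 2)), v) = Add(Mul(2, Pow(v, 2)), v) = Add(v, Mul(2, Pow(v, 2))))
Function('D')(E) = Rational(87, 25) (Function('D')(E) = Add(Mul(Rational(-4, 5), Add(1, Mul(2, Rational(-4, 5)))), Mul(-1, -3)) = Add(Mul(Rational(-4, 5), Add(1, Rational(-8, 5))), 3) = Add(Mul(Rational(-4, 5), Rational(-3, 5)), 3) = Add(Rational(12, 25), 3) = Rational(87, 25))
Mul(Function('b')(-67), Function('D')(Mul(0, 1))) = Mul(-67, Rational(87, 25)) = Rational(-5829, 25)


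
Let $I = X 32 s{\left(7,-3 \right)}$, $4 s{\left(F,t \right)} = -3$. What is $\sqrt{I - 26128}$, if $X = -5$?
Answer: $2 i \sqrt{6502} \approx 161.27 i$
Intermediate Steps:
$s{\left(F,t \right)} = - \frac{3}{4}$ ($s{\left(F,t \right)} = \frac{1}{4} \left(-3\right) = - \frac{3}{4}$)
$I = 120$ ($I = \left(-5\right) 32 \left(- \frac{3}{4}\right) = \left(-160\right) \left(- \frac{3}{4}\right) = 120$)
$\sqrt{I - 26128} = \sqrt{120 - 26128} = \sqrt{-26008} = 2 i \sqrt{6502}$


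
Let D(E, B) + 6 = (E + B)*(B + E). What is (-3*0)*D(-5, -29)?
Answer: 0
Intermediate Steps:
D(E, B) = -6 + (B + E)² (D(E, B) = -6 + (E + B)*(B + E) = -6 + (B + E)*(B + E) = -6 + (B + E)²)
(-3*0)*D(-5, -29) = (-3*0)*(-6 + (-29 - 5)²) = 0*(-6 + (-34)²) = 0*(-6 + 1156) = 0*1150 = 0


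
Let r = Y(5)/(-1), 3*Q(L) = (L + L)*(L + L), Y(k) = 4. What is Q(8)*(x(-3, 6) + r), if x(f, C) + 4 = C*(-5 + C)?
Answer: -512/3 ≈ -170.67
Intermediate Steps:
x(f, C) = -4 + C*(-5 + C)
Q(L) = 4*L²/3 (Q(L) = ((L + L)*(L + L))/3 = ((2*L)*(2*L))/3 = (4*L²)/3 = 4*L²/3)
r = -4 (r = 4/(-1) = -1*4 = -4)
Q(8)*(x(-3, 6) + r) = ((4/3)*8²)*((-4 + 6² - 5*6) - 4) = ((4/3)*64)*((-4 + 36 - 30) - 4) = 256*(2 - 4)/3 = (256/3)*(-2) = -512/3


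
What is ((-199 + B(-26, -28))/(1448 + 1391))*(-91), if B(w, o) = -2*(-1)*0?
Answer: 18109/2839 ≈ 6.3787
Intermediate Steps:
B(w, o) = 0 (B(w, o) = 2*0 = 0)
((-199 + B(-26, -28))/(1448 + 1391))*(-91) = ((-199 + 0)/(1448 + 1391))*(-91) = -199/2839*(-91) = 18109/2839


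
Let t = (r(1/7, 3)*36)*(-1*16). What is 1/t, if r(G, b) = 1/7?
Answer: -7/576 ≈ -0.012153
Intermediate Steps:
r(G, b) = ⅐
t = -576/7 (t = ((⅐)*36)*(-1*16) = (36/7)*(-16) = -576/7 ≈ -82.286)
1/t = 1/(-576/7) = -7/576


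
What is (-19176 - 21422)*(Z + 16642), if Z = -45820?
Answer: 1184568444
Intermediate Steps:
(-19176 - 21422)*(Z + 16642) = (-19176 - 21422)*(-45820 + 16642) = -40598*(-29178) = 1184568444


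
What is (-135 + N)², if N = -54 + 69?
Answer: 14400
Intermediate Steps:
N = 15
(-135 + N)² = (-135 + 15)² = (-120)² = 14400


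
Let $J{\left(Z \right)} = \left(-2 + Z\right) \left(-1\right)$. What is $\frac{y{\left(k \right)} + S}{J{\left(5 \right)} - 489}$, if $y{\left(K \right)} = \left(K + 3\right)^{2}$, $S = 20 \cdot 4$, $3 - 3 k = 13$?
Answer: $- \frac{721}{4428} \approx -0.16283$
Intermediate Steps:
$k = - \frac{10}{3}$ ($k = 1 - \frac{13}{3} = - \frac{10}{3} \approx -3.3333$)
$J{\left(Z \right)} = 2 - Z$
$S = 80$
$y{\left(K \right)} = \left(3 + K\right)^{2}$
$\frac{y{\left(k \right)} + S}{J{\left(5 \right)} - 489} = \frac{\left(3 - \frac{10}{3}\right)^{2} + 80}{\left(2 - 5\right) - 489} = \frac{\left(- \frac{1}{3}\right)^{2} + 80}{\left(2 - 5\right) - 489} = \frac{\frac{1}{9} + 80}{-3 - 489} = \frac{721}{9 \left(-492\right)} = \frac{721}{9} \left(- \frac{1}{492}\right) = - \frac{721}{4428}$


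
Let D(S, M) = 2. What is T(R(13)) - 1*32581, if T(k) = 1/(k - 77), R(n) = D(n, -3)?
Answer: -2443576/75 ≈ -32581.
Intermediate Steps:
R(n) = 2
T(k) = 1/(-77 + k)
T(R(13)) - 1*32581 = 1/(-77 + 2) - 1*32581 = 1/(-75) - 32581 = -1/75 - 32581 = -2443576/75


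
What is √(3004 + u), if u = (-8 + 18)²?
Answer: 4*√194 ≈ 55.714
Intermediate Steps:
u = 100 (u = 10² = 100)
√(3004 + u) = √(3004 + 100) = √3104 = 4*√194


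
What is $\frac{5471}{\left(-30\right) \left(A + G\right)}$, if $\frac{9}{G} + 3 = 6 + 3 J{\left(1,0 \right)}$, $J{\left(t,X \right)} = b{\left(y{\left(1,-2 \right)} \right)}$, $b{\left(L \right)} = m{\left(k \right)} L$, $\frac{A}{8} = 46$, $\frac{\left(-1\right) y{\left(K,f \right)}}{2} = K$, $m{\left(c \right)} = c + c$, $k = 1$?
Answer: $- \frac{5471}{11010} \approx -0.49691$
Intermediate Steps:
$m{\left(c \right)} = 2 c$
$y{\left(K,f \right)} = - 2 K$
$A = 368$ ($A = 8 \cdot 46 = 368$)
$b{\left(L \right)} = 2 L$ ($b{\left(L \right)} = 2 \cdot 1 L = 2 L$)
$J{\left(t,X \right)} = -4$ ($J{\left(t,X \right)} = 2 \left(\left(-2\right) 1\right) = 2 \left(-2\right) = -4$)
$G = -1$ ($G = \frac{9}{-3 + \left(6 + 3 \left(-4\right)\right)} = \frac{9}{-3 + \left(6 - 12\right)} = \frac{9}{-3 - 6} = \frac{9}{-9} = 9 \left(- \frac{1}{9}\right) = -1$)
$\frac{5471}{\left(-30\right) \left(A + G\right)} = \frac{5471}{\left(-30\right) \left(368 - 1\right)} = \frac{5471}{\left(-30\right) 367} = \frac{5471}{-11010} = 5471 \left(- \frac{1}{11010}\right) = - \frac{5471}{11010}$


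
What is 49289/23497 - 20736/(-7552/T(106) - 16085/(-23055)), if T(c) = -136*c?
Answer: -38188075683887/2249908241 ≈ -16973.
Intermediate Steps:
49289/23497 - 20736/(-7552/T(106) - 16085/(-23055)) = 49289/23497 - 20736/(-7552/((-136*106)) - 16085/(-23055)) = 49289*(1/23497) - 20736/(-7552/(-14416) - 16085*(-1/23055)) = 49289/23497 - 20736/(-7552*(-1/14416) + 3217/4611) = 49289/23497 - 20736/(472/901 + 3217/4611) = 49289/23497 - 20736/95753/78387 = 49289/23497 - 20736*78387/95753 = 49289/23497 - 1625432832/95753 = -38188075683887/2249908241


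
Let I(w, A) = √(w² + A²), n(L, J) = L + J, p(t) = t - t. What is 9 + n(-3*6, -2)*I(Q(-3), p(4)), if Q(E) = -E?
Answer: -51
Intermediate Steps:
p(t) = 0
n(L, J) = J + L
I(w, A) = √(A² + w²)
9 + n(-3*6, -2)*I(Q(-3), p(4)) = 9 + (-2 - 3*6)*√(0² + (-1*(-3))²) = 9 + (-2 - 18)*√(0 + 3²) = 9 - 20*√(0 + 9) = 9 - 20*√9 = 9 - 20*3 = 9 - 60 = -51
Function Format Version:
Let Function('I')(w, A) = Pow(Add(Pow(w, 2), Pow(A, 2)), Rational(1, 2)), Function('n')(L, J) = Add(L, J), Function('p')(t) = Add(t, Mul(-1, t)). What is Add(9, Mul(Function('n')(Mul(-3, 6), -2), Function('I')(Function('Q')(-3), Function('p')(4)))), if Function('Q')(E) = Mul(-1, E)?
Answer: -51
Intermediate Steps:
Function('p')(t) = 0
Function('n')(L, J) = Add(J, L)
Function('I')(w, A) = Pow(Add(Pow(A, 2), Pow(w, 2)), Rational(1, 2))
Add(9, Mul(Function('n')(Mul(-3, 6), -2), Function('I')(Function('Q')(-3), Function('p')(4)))) = Add(9, Mul(Add(-2, Mul(-3, 6)), Pow(Add(Pow(0, 2), Pow(Mul(-1, -3), 2)), Rational(1, 2)))) = Add(9, Mul(Add(-2, -18), Pow(Add(0, Pow(3, 2)), Rational(1, 2)))) = Add(9, Mul(-20, Pow(Add(0, 9), Rational(1, 2)))) = Add(9, Mul(-20, Pow(9, Rational(1, 2)))) = Add(9, Mul(-20, 3)) = Add(9, -60) = -51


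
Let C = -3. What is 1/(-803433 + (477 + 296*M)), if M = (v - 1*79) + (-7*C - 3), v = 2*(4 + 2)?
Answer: -1/817460 ≈ -1.2233e-6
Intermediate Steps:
v = 12 (v = 2*6 = 12)
M = -49 (M = (12 - 1*79) + (-7*(-3) - 3) = (12 - 79) + (21 - 3) = -67 + 18 = -49)
1/(-803433 + (477 + 296*M)) = 1/(-803433 + (477 + 296*(-49))) = 1/(-803433 + (477 - 14504)) = 1/(-803433 - 14027) = 1/(-817460) = -1/817460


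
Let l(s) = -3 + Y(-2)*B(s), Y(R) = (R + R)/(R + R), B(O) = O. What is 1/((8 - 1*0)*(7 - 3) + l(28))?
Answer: 1/57 ≈ 0.017544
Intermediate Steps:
Y(R) = 1 (Y(R) = (2*R)/((2*R)) = (2*R)*(1/(2*R)) = 1)
l(s) = -3 + s (l(s) = -3 + 1*s = -3 + s)
1/((8 - 1*0)*(7 - 3) + l(28)) = 1/((8 - 1*0)*(7 - 3) + (-3 + 28)) = 1/((8 + 0)*4 + 25) = 1/(8*4 + 25) = 1/(32 + 25) = 1/57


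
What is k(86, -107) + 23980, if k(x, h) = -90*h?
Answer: 33610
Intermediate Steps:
k(86, -107) + 23980 = -90*(-107) + 23980 = 9630 + 23980 = 33610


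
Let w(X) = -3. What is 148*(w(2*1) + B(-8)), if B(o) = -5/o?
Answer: -703/2 ≈ -351.50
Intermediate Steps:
148*(w(2*1) + B(-8)) = 148*(-3 - 5/(-8)) = 148*(-3 - 5*(-1/8)) = 148*(-3 + 5/8) = 148*(-19/8) = -703/2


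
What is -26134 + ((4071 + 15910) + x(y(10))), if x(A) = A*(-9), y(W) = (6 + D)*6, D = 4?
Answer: -6693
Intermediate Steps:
y(W) = 60 (y(W) = (6 + 4)*6 = 10*6 = 60)
x(A) = -9*A
-26134 + ((4071 + 15910) + x(y(10))) = -26134 + ((4071 + 15910) - 9*60) = -26134 + (19981 - 540) = -26134 + 19441 = -6693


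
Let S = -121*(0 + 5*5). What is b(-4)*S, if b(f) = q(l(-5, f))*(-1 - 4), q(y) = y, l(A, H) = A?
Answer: -75625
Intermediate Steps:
S = -3025 (S = -121*(0 + 25) = -121*25 = -3025)
b(f) = 25 (b(f) = -5*(-1 - 4) = -5*(-5) = 25)
b(-4)*S = 25*(-3025) = -75625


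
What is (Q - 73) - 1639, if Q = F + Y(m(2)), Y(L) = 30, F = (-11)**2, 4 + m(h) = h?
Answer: -1561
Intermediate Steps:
m(h) = -4 + h
F = 121
Q = 151 (Q = 121 + 30 = 151)
(Q - 73) - 1639 = (151 - 73) - 1639 = 78 - 1639 = -1561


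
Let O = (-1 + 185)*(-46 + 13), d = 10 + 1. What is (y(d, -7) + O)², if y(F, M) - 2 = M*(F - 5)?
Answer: 37356544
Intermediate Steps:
d = 11
y(F, M) = 2 + M*(-5 + F) (y(F, M) = 2 + M*(F - 5) = 2 + M*(-5 + F))
O = -6072 (O = 184*(-33) = -6072)
(y(d, -7) + O)² = ((2 - 5*(-7) + 11*(-7)) - 6072)² = ((2 + 35 - 77) - 6072)² = (-40 - 6072)² = (-6112)² = 37356544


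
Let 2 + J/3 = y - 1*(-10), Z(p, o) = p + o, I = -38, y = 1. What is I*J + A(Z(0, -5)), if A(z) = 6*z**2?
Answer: -876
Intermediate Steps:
Z(p, o) = o + p
J = 27 (J = -6 + 3*(1 - 1*(-10)) = -6 + 3*(1 + 10) = -6 + 3*11 = -6 + 33 = 27)
I*J + A(Z(0, -5)) = -38*27 + 6*(-5 + 0)**2 = -1026 + 6*(-5)**2 = -1026 + 6*25 = -1026 + 150 = -876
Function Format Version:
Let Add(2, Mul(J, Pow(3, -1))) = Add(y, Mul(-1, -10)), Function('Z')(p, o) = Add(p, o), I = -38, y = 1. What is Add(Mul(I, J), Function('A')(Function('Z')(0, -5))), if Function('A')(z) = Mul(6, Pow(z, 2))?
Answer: -876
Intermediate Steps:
Function('Z')(p, o) = Add(o, p)
J = 27 (J = Add(-6, Mul(3, Add(1, Mul(-1, -10)))) = Add(-6, Mul(3, Add(1, 10))) = Add(-6, Mul(3, 11)) = Add(-6, 33) = 27)
Add(Mul(I, J), Function('A')(Function('Z')(0, -5))) = Add(Mul(-38, 27), Mul(6, Pow(Add(-5, 0), 2))) = Add(-1026, Mul(6, Pow(-5, 2))) = Add(-1026, Mul(6, 25)) = Add(-1026, 150) = -876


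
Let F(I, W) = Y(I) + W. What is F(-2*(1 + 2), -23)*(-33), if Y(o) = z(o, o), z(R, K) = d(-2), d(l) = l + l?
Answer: 891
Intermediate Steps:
d(l) = 2*l
z(R, K) = -4 (z(R, K) = 2*(-2) = -4)
Y(o) = -4
F(I, W) = -4 + W
F(-2*(1 + 2), -23)*(-33) = (-4 - 23)*(-33) = -27*(-33) = 891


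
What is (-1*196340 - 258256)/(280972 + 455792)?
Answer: -37883/61397 ≈ -0.61702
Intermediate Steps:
(-1*196340 - 258256)/(280972 + 455792) = (-196340 - 258256)/736764 = -454596*1/736764 = -37883/61397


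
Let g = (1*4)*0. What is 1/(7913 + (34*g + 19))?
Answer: 1/7932 ≈ 0.00012607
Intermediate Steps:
g = 0 (g = 4*0 = 0)
1/(7913 + (34*g + 19)) = 1/(7913 + (34*0 + 19)) = 1/(7913 + (0 + 19)) = 1/(7913 + 19) = 1/7932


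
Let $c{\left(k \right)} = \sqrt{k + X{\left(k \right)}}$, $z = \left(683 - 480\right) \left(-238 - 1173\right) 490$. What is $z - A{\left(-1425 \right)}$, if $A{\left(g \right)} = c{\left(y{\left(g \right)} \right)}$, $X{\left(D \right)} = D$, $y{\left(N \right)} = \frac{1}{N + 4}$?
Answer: $-140352170 - \frac{i \sqrt{58}}{203} \approx -1.4035 \cdot 10^{8} - 0.037516 i$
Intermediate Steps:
$y{\left(N \right)} = \frac{1}{4 + N}$
$z = -140352170$ ($z = 203 \left(-1411\right) 490 = \left(-286433\right) 490 = -140352170$)
$c{\left(k \right)} = \sqrt{2} \sqrt{k}$ ($c{\left(k \right)} = \sqrt{k + k} = \sqrt{2 k} = \sqrt{2} \sqrt{k}$)
$A{\left(g \right)} = \sqrt{2} \sqrt{\frac{1}{4 + g}}$
$z - A{\left(-1425 \right)} = -140352170 - \sqrt{2} \sqrt{\frac{1}{4 - 1425}} = -140352170 - \sqrt{2} \sqrt{\frac{1}{-1421}} = -140352170 - \sqrt{2} \sqrt{- \frac{1}{1421}} = -140352170 - \sqrt{2} \frac{i \sqrt{29}}{203} = -140352170 - \frac{i \sqrt{58}}{203}$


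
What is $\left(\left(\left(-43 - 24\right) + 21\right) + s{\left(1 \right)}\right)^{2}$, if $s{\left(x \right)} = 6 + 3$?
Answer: $1369$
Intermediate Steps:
$s{\left(x \right)} = 9$
$\left(\left(\left(-43 - 24\right) + 21\right) + s{\left(1 \right)}\right)^{2} = \left(\left(\left(-43 - 24\right) + 21\right) + 9\right)^{2} = \left(\left(-67 + 21\right) + 9\right)^{2} = \left(-46 + 9\right)^{2} = \left(-37\right)^{2} = 1369$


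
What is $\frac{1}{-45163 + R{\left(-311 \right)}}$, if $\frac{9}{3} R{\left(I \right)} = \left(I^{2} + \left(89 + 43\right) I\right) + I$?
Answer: $- \frac{3}{80131} \approx -3.7439 \cdot 10^{-5}$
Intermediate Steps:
$R{\left(I \right)} = \frac{I^{2}}{3} + \frac{133 I}{3}$ ($R{\left(I \right)} = \frac{\left(I^{2} + \left(89 + 43\right) I\right) + I}{3} = \frac{\left(I^{2} + 132 I\right) + I}{3} = \frac{I^{2} + 133 I}{3} = \frac{I^{2}}{3} + \frac{133 I}{3}$)
$\frac{1}{-45163 + R{\left(-311 \right)}} = \frac{1}{-45163 + \frac{1}{3} \left(-311\right) \left(133 - 311\right)} = \frac{1}{-45163 + \frac{1}{3} \left(-311\right) \left(-178\right)} = \frac{1}{-45163 + \frac{55358}{3}} = \frac{1}{- \frac{80131}{3}} = - \frac{3}{80131}$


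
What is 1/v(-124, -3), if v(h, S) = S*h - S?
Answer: 1/375 ≈ 0.0026667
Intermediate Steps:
v(h, S) = -S + S*h
1/v(-124, -3) = 1/(-3*(-1 - 124)) = 1/(-3*(-125)) = 1/375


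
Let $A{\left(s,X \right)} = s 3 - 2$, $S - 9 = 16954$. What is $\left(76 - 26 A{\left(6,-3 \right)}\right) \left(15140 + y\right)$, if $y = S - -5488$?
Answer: $-12780940$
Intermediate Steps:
$S = 16963$ ($S = 9 + 16954 = 16963$)
$y = 22451$ ($y = 16963 - -5488 = 16963 + 5488 = 22451$)
$A{\left(s,X \right)} = -2 + 3 s$ ($A{\left(s,X \right)} = 3 s - 2 = -2 + 3 s$)
$\left(76 - 26 A{\left(6,-3 \right)}\right) \left(15140 + y\right) = \left(76 - 26 \left(-2 + 3 \cdot 6\right)\right) \left(15140 + 22451\right) = \left(76 - 26 \left(-2 + 18\right)\right) 37591 = \left(76 - 416\right) 37591 = \left(-340\right) 37591 = -12780940$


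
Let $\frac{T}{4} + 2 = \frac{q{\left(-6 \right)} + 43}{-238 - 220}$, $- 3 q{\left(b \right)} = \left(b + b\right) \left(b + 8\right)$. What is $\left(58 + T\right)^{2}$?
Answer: $\frac{128777104}{52441} \approx 2455.7$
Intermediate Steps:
$q{\left(b \right)} = - \frac{2 b \left(8 + b\right)}{3}$ ($q{\left(b \right)} = - \frac{\left(b + b\right) \left(b + 8\right)}{3} = - \frac{2 b \left(8 + b\right)}{3}$)
$T = - \frac{1934}{229}$ ($T = -8 + 4 \frac{\left(- \frac{2}{3}\right) \left(-6\right) \left(8 - 6\right) + 43}{-238 - 220} = -8 + 4 \frac{\left(- \frac{2}{3}\right) \left(-6\right) 2 + 43}{-458} = -8 + 4 \left(8 + 43\right) \left(- \frac{1}{458}\right) = -8 + 4 \cdot 51 \left(- \frac{1}{458}\right) = -8 + 4 \left(- \frac{51}{458}\right) = -8 - \frac{102}{229} = - \frac{1934}{229} \approx -8.4454$)
$\left(58 + T\right)^{2} = \left(58 - \frac{1934}{229}\right)^{2} = \left(\frac{11348}{229}\right)^{2} = \frac{128777104}{52441}$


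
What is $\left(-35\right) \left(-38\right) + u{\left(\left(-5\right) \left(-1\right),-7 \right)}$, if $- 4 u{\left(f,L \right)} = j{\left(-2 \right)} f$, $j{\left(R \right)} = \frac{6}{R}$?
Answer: $\frac{5335}{4} \approx 1333.8$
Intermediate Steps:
$u{\left(f,L \right)} = \frac{3 f}{4}$ ($u{\left(f,L \right)} = - \frac{\frac{6}{-2} f}{4} = - \frac{6 \left(- \frac{1}{2}\right) f}{4} = - \frac{\left(-3\right) f}{4} = \frac{3 f}{4}$)
$\left(-35\right) \left(-38\right) + u{\left(\left(-5\right) \left(-1\right),-7 \right)} = \left(-35\right) \left(-38\right) + \frac{3 \left(\left(-5\right) \left(-1\right)\right)}{4} = 1330 + \frac{3}{4} \cdot 5 = 1330 + \frac{15}{4} = \frac{5335}{4}$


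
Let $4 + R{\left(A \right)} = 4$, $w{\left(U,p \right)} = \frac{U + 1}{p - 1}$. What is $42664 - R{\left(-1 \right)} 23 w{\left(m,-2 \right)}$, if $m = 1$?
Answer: $42664$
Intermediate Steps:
$w{\left(U,p \right)} = \frac{1 + U}{-1 + p}$
$R{\left(A \right)} = 0$ ($R{\left(A \right)} = -4 + 4 = 0$)
$42664 - R{\left(-1 \right)} 23 w{\left(m,-2 \right)} = 42664 - 0 \cdot 23 \frac{1 + 1}{-1 - 2} = 42664 - 0 \frac{1}{-3} \cdot 2 = 42664 - 0 \left(\left(- \frac{1}{3}\right) 2\right) = 42664 - 0 \left(- \frac{2}{3}\right) = 42664 - 0 = 42664 + 0 = 42664$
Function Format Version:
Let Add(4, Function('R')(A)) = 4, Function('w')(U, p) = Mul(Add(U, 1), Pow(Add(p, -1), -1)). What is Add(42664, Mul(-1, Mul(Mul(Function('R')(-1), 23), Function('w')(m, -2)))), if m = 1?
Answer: 42664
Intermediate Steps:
Function('w')(U, p) = Mul(Pow(Add(-1, p), -1), Add(1, U)) (Function('w')(U, p) = Mul(Add(1, U), Pow(Add(-1, p), -1)) = Mul(Pow(Add(-1, p), -1), Add(1, U)))
Function('R')(A) = 0 (Function('R')(A) = Add(-4, 4) = 0)
Add(42664, Mul(-1, Mul(Mul(Function('R')(-1), 23), Function('w')(m, -2)))) = Add(42664, Mul(-1, Mul(Mul(0, 23), Mul(Pow(Add(-1, -2), -1), Add(1, 1))))) = Add(42664, Mul(-1, Mul(0, Mul(Pow(-3, -1), 2)))) = Add(42664, Mul(-1, Mul(0, Mul(Rational(-1, 3), 2)))) = Add(42664, Mul(-1, Mul(0, Rational(-2, 3)))) = Add(42664, Mul(-1, 0)) = Add(42664, 0) = 42664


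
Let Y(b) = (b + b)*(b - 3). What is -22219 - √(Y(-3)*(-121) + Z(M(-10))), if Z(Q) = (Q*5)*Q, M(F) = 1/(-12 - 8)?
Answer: -22219 - I*√1742395/20 ≈ -22219.0 - 66.0*I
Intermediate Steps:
M(F) = -1/20 (M(F) = 1/(-20) = -1/20)
Y(b) = 2*b*(-3 + b) (Y(b) = (2*b)*(-3 + b) = 2*b*(-3 + b))
Z(Q) = 5*Q² (Z(Q) = (5*Q)*Q = 5*Q²)
-22219 - √(Y(-3)*(-121) + Z(M(-10))) = -22219 - √((2*(-3)*(-3 - 3))*(-121) + 5*(-1/20)²) = -22219 - √((2*(-3)*(-6))*(-121) + 5*(1/400)) = -22219 - √(36*(-121) + 1/80) = -22219 - √(-4356 + 1/80) = -22219 - √(-348479/80) = -22219 - I*√1742395/20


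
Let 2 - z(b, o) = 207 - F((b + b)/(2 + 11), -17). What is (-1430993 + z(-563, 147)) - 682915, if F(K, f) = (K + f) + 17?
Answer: -27484595/13 ≈ -2.1142e+6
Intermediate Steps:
F(K, f) = 17 + K + f
z(b, o) = -205 + 2*b/13 (z(b, o) = 2 - (207 - (17 + (b + b)/(2 + 11) - 17)) = 2 - (207 - (17 + (2*b)/13 - 17)) = 2 - (207 - (17 + (2*b)*(1/13) - 17)) = 2 - (207 - (17 + 2*b/13 - 17)) = 2 - (207 - 2*b/13) = 2 + (-207 + 2*b/13) = -205 + 2*b/13)
(-1430993 + z(-563, 147)) - 682915 = (-1430993 + (-205 + (2/13)*(-563))) - 682915 = (-1430993 + (-205 - 1126/13)) - 682915 = (-1430993 - 3791/13) - 682915 = -18606700/13 - 682915 = -27484595/13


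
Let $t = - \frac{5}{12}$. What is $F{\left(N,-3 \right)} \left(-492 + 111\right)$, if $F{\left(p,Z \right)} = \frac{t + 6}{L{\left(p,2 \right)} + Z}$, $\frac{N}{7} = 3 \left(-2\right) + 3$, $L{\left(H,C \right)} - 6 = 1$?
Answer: $- \frac{8509}{16} \approx -531.81$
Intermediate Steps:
$L{\left(H,C \right)} = 7$ ($L{\left(H,C \right)} = 6 + 1 = 7$)
$t = - \frac{5}{12}$ ($t = \left(-5\right) \frac{1}{12} = - \frac{5}{12} \approx -0.41667$)
$N = -21$ ($N = 7 \left(3 \left(-2\right) + 3\right) = 7 \left(-6 + 3\right) = 7 \left(-3\right) = -21$)
$F{\left(p,Z \right)} = \frac{67}{12 \left(7 + Z\right)}$ ($F{\left(p,Z \right)} = \frac{- \frac{5}{12} + 6}{7 + Z} = \frac{67}{12 \left(7 + Z\right)}$)
$F{\left(N,-3 \right)} \left(-492 + 111\right) = \frac{67}{12 \left(7 - 3\right)} \left(-492 + 111\right) = \frac{67}{12 \cdot 4} \left(-381\right) = \frac{67}{12} \cdot \frac{1}{4} \left(-381\right) = \frac{67}{48} \left(-381\right) = - \frac{8509}{16}$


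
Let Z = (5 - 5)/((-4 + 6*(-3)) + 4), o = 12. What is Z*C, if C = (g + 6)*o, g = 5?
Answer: 0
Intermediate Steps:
Z = 0 (Z = 0/((-4 - 18) + 4) = 0/(-22 + 4) = 0/(-18) = 0*(-1/18) = 0)
C = 132 (C = (5 + 6)*12 = 11*12 = 132)
Z*C = 0*132 = 0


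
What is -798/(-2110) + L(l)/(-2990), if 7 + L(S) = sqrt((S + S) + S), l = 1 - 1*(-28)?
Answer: 240079/630890 - sqrt(87)/2990 ≈ 0.37742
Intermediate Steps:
l = 29 (l = 1 + 28 = 29)
L(S) = -7 + sqrt(3)*sqrt(S) (L(S) = -7 + sqrt((S + S) + S) = -7 + sqrt(2*S + S) = -7 + sqrt(3*S) = -7 + sqrt(3)*sqrt(S))
-798/(-2110) + L(l)/(-2990) = -798/(-2110) + (-7 + sqrt(3)*sqrt(29))/(-2990) = -798*(-1/2110) + (-7 + sqrt(87))*(-1/2990) = 399/1055 + (7/2990 - sqrt(87)/2990) = 240079/630890 - sqrt(87)/2990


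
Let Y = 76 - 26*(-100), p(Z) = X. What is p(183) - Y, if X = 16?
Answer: -2660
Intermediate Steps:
p(Z) = 16
Y = 2676 (Y = 76 + 2600 = 2676)
p(183) - Y = 16 - 1*2676 = 16 - 2676 = -2660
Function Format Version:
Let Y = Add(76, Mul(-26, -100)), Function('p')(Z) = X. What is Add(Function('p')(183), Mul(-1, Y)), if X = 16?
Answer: -2660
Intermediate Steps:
Function('p')(Z) = 16
Y = 2676 (Y = Add(76, 2600) = 2676)
Add(Function('p')(183), Mul(-1, Y)) = Add(16, Mul(-1, 2676)) = Add(16, -2676) = -2660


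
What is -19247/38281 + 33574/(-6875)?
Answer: -1417569419/263181875 ≈ -5.3863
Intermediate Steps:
-19247/38281 + 33574/(-6875) = -19247*1/38281 + 33574*(-1/6875) = -19247/38281 - 33574/6875 = -1417569419/263181875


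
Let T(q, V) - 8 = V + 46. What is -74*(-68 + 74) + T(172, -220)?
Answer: -610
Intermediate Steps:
T(q, V) = 54 + V (T(q, V) = 8 + (V + 46) = 8 + (46 + V) = 54 + V)
-74*(-68 + 74) + T(172, -220) = -74*(-68 + 74) + (54 - 220) = -74*6 - 166 = -444 - 166 = -610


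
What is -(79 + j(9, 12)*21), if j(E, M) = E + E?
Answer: -457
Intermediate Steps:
j(E, M) = 2*E
-(79 + j(9, 12)*21) = -(79 + (2*9)*21) = -(79 + 18*21) = -(79 + 378) = -1*457 = -457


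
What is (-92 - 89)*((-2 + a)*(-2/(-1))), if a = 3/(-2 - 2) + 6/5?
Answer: 5611/10 ≈ 561.10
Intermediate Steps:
a = 9/20 (a = 3/(-4) + 6*(1/5) = 3*(-1/4) + 6/5 = -3/4 + 6/5 = 9/20 ≈ 0.45000)
(-92 - 89)*((-2 + a)*(-2/(-1))) = (-92 - 89)*((-2 + 9/20)*(-2/(-1))) = -(-5611)*(-2*(-1))/20 = -(-5611)*2/20 = -181*(-31/10) = 5611/10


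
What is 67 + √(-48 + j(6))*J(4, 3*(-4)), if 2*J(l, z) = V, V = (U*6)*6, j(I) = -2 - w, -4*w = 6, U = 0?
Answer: 67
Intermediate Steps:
w = -3/2 (w = -¼*6 = -3/2 ≈ -1.5000)
j(I) = -½ (j(I) = -2 - 1*(-3/2) = -2 + 3/2 = -½)
V = 0 (V = (0*6)*6 = 0*6 = 0)
J(l, z) = 0 (J(l, z) = (½)*0 = 0)
67 + √(-48 + j(6))*J(4, 3*(-4)) = 67 + √(-48 - ½)*0 = 67 + √(-97/2)*0 = 67 + (I*√194/2)*0 = 67 + 0 = 67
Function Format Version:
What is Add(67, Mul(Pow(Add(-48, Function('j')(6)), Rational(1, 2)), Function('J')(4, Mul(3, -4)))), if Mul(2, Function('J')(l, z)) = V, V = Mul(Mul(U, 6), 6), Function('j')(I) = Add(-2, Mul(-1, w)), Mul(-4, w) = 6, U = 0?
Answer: 67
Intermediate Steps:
w = Rational(-3, 2) (w = Mul(Rational(-1, 4), 6) = Rational(-3, 2) ≈ -1.5000)
Function('j')(I) = Rational(-1, 2) (Function('j')(I) = Add(-2, Mul(-1, Rational(-3, 2))) = Add(-2, Rational(3, 2)) = Rational(-1, 2))
V = 0 (V = Mul(Mul(0, 6), 6) = Mul(0, 6) = 0)
Function('J')(l, z) = 0 (Function('J')(l, z) = Mul(Rational(1, 2), 0) = 0)
Add(67, Mul(Pow(Add(-48, Function('j')(6)), Rational(1, 2)), Function('J')(4, Mul(3, -4)))) = Add(67, Mul(Pow(Add(-48, Rational(-1, 2)), Rational(1, 2)), 0)) = Add(67, Mul(Pow(Rational(-97, 2), Rational(1, 2)), 0)) = Add(67, Mul(Mul(Rational(1, 2), I, Pow(194, Rational(1, 2))), 0)) = Add(67, 0) = 67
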